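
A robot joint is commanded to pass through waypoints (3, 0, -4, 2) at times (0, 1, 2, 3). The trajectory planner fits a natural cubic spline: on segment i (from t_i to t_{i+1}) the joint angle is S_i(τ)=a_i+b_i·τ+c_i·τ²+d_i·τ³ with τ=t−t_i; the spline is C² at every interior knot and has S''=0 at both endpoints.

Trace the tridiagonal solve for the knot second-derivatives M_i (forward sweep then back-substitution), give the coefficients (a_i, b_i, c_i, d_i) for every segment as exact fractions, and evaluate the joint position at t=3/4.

  seg 0: a=3 b=-31/15 c=0 d=-14/15
  seg 1: a=0 b=-73/15 c=-14/5 d=11/3
  seg 2: a=-4 b=8/15 c=41/5 d=-41/15
S(3/4) = 169/160

Δ: Δ0=-3, Δ1=-4, Δ2=6
row 1: diag=4, rhs=-6; c'=1/4, d'=-3/2
row 2: denom=4−1·1/4=15/4; d'=(60−1·-3/2)/(15/4)=82/5
back: M2=82/5
back: M1=-3/2−1/4·82/5=-28/5
M: M0=0, M1=-28/5, M2=82/5, M3=0
seg 0: a=3, c=M0/2=0, d=(M1−M0)/(6·1)=-14/15, b=Δ0−h0·(2M0+M1)/6=-31/15
seg 1: a=0, c=M1/2=-14/5, d=(M2−M1)/(6·1)=11/3, b=Δ1−h1·(2M1+M2)/6=-73/15
seg 2: a=-4, c=M2/2=41/5, d=(M3−M2)/(6·1)=-41/15, b=Δ2−h2·(2M2+M3)/6=8/15
t_q=3/4 → seg 0, τ=3/4; S=3+-31/15·τ+0·τ²+-14/15·τ³=169/160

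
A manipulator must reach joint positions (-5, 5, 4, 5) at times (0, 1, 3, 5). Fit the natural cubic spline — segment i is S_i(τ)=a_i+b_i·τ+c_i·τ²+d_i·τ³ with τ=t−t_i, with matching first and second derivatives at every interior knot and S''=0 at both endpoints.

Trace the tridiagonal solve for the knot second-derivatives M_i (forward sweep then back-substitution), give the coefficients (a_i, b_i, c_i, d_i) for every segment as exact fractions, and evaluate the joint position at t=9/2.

Δ: Δ0=10, Δ1=-1/2, Δ2=1/2
row 1: diag=6, rhs=-63; c'=1/3, d'=-21/2
row 2: denom=8−2·1/3=22/3; d'=(6−2·-21/2)/(22/3)=81/22
back: M2=81/22
back: M1=-21/2−1/3·81/22=-129/11
M: M0=0, M1=-129/11, M2=81/22, M3=0
seg 0: a=-5, c=M0/2=0, d=(M1−M0)/(6·1)=-43/22, b=Δ0−h0·(2M0+M1)/6=263/22
seg 1: a=5, c=M1/2=-129/22, d=(M2−M1)/(6·2)=113/88, b=Δ1−h1·(2M1+M2)/6=67/11
seg 2: a=4, c=M2/2=81/44, d=(M3−M2)/(6·2)=-27/88, b=Δ2−h2·(2M2+M3)/6=-43/22
t_q=9/2 → seg 2, τ=3/2; S=4+-43/22·τ+81/44·τ²+-27/88·τ³=2939/704

  seg 0: a=-5 b=263/22 c=0 d=-43/22
  seg 1: a=5 b=67/11 c=-129/22 d=113/88
  seg 2: a=4 b=-43/22 c=81/44 d=-27/88
S(9/2) = 2939/704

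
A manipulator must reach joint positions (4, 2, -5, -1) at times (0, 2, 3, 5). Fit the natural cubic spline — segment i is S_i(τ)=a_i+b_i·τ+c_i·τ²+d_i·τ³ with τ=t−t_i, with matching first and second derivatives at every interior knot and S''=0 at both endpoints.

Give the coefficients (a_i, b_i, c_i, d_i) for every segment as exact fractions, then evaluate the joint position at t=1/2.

  seg 0: a=4 b=11/7 c=0 d=-9/14
  seg 1: a=2 b=-43/7 c=-27/7 d=3
  seg 2: a=-5 b=-34/7 c=36/7 d=-6/7
S(1/2) = 527/112

Δ: Δ0=-1, Δ1=-7, Δ2=2
row 1: diag=6, rhs=-36; c'=1/6, d'=-6
row 2: denom=6−1·1/6=35/6; d'=(54−1·-6)/(35/6)=72/7
back: M2=72/7
back: M1=-6−1/6·72/7=-54/7
M: M0=0, M1=-54/7, M2=72/7, M3=0
seg 0: a=4, c=M0/2=0, d=(M1−M0)/(6·2)=-9/14, b=Δ0−h0·(2M0+M1)/6=11/7
seg 1: a=2, c=M1/2=-27/7, d=(M2−M1)/(6·1)=3, b=Δ1−h1·(2M1+M2)/6=-43/7
seg 2: a=-5, c=M2/2=36/7, d=(M3−M2)/(6·2)=-6/7, b=Δ2−h2·(2M2+M3)/6=-34/7
t_q=1/2 → seg 0, τ=1/2; S=4+11/7·τ+0·τ²+-9/14·τ³=527/112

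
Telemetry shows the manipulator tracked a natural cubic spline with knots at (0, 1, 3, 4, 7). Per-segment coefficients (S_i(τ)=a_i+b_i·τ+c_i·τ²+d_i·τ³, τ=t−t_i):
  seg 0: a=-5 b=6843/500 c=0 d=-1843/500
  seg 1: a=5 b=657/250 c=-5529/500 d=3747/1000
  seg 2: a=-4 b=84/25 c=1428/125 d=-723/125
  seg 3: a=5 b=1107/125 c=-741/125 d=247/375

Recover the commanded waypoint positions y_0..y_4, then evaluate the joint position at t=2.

y_0 = S_0(0) = a_0 = -5
y_1 = S_1(0) = a_1 = 5
y_2 = S_2(0) = a_2 = -4
y_3 = S_3(0) = a_3 = 5
y_4 = S_3(3) = -4
t_q=2 is in segment 1 (τ=1); S_1(τ)=317/1000

y_0=-5 y_1=5 y_2=-4 y_3=5 y_4=-4
S(2) = 317/1000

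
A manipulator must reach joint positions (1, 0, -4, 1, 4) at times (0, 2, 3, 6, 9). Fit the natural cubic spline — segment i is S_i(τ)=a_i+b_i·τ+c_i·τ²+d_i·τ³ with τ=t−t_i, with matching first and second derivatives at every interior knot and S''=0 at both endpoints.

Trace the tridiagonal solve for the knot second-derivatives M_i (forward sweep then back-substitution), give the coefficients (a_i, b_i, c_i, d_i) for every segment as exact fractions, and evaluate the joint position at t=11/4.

  seg 0: a=1 b=247/255 c=0 d=-749/2040
  seg 1: a=0 b=-1753/510 c=-749/340 d=1673/1020
  seg 2: a=-4 b=-2981/1020 c=231/85 d=-727/1836
  seg 3: a=1 b=1373/510 c=-863/1020 d=863/9180
S(11/4) = -68003/21760

Δ: Δ0=-1/2, Δ1=-4, Δ2=5/3, Δ3=1
row 1: diag=6, rhs=-21; c'=1/6, d'=-7/2
row 2: denom=8−1·1/6=47/6; d'=(34−1·-7/2)/(47/6)=225/47
row 3: denom=12−3·18/47=510/47; d'=(-4−3·225/47)/(510/47)=-863/510
back: M3=-863/510
back: M2=225/47−18/47·-863/510=462/85
back: M1=-7/2−1/6·462/85=-749/170
M: M0=0, M1=-749/170, M2=462/85, M3=-863/510, M4=0
seg 0: a=1, c=M0/2=0, d=(M1−M0)/(6·2)=-749/2040, b=Δ0−h0·(2M0+M1)/6=247/255
seg 1: a=0, c=M1/2=-749/340, d=(M2−M1)/(6·1)=1673/1020, b=Δ1−h1·(2M1+M2)/6=-1753/510
seg 2: a=-4, c=M2/2=231/85, d=(M3−M2)/(6·3)=-727/1836, b=Δ2−h2·(2M2+M3)/6=-2981/1020
seg 3: a=1, c=M3/2=-863/1020, d=(M4−M3)/(6·3)=863/9180, b=Δ3−h3·(2M3+M4)/6=1373/510
t_q=11/4 → seg 1, τ=3/4; S=0+-1753/510·τ+-749/340·τ²+1673/1020·τ³=-68003/21760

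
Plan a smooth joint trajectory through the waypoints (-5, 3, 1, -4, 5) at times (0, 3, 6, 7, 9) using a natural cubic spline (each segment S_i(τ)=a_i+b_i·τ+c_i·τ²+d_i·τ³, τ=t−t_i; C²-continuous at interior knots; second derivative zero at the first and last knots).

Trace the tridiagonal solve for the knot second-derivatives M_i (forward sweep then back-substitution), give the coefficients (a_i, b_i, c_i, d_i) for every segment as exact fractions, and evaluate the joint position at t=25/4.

  seg 0: a=-5 b=1007/340 c=0 d=-301/9180
  seg 1: a=3 b=353/170 c=-301/1020 d=-379/1836
  seg 2: a=1 b=-1791/340 c=-183/85 d=823/340
  seg 3: a=-4 b=-393/170 c=1737/340 d=-579/680
S(25/4) = -9001/21760

Δ: Δ0=8/3, Δ1=-2/3, Δ2=-5, Δ3=9/2
row 1: diag=12, rhs=-20; c'=1/4, d'=-5/3
row 2: denom=8−3·1/4=29/4; d'=(-26−3·-5/3)/(29/4)=-84/29
row 3: denom=6−1·4/29=170/29; d'=(57−1·-84/29)/(170/29)=1737/170
back: M3=1737/170
back: M2=-84/29−4/29·1737/170=-366/85
back: M1=-5/3−1/4·-366/85=-301/510
M: M0=0, M1=-301/510, M2=-366/85, M3=1737/170, M4=0
seg 0: a=-5, c=M0/2=0, d=(M1−M0)/(6·3)=-301/9180, b=Δ0−h0·(2M0+M1)/6=1007/340
seg 1: a=3, c=M1/2=-301/1020, d=(M2−M1)/(6·3)=-379/1836, b=Δ1−h1·(2M1+M2)/6=353/170
seg 2: a=1, c=M2/2=-183/85, d=(M3−M2)/(6·1)=823/340, b=Δ2−h2·(2M2+M3)/6=-1791/340
seg 3: a=-4, c=M3/2=1737/340, d=(M4−M3)/(6·2)=-579/680, b=Δ3−h3·(2M3+M4)/6=-393/170
t_q=25/4 → seg 2, τ=1/4; S=1+-1791/340·τ+-183/85·τ²+823/340·τ³=-9001/21760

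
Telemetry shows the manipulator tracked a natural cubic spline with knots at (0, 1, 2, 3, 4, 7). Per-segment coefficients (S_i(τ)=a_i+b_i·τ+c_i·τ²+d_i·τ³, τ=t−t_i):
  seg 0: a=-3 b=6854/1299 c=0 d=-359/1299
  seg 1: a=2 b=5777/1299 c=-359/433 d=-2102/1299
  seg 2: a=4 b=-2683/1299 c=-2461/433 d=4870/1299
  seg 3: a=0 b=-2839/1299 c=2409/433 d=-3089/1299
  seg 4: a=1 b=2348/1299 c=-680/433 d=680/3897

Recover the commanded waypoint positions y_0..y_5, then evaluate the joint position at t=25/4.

y_0 = S_0(0) = a_0 = -3
y_1 = S_1(0) = a_1 = 2
y_2 = S_2(0) = a_2 = 4
y_3 = S_3(0) = a_3 = 0
y_4 = S_4(0) = a_4 = 1
y_5 = S_4(3) = -3
t_q=25/4 is in segment 4 (τ=9/4); S_4(τ)=-3103/3464

y_0=-3 y_1=2 y_2=4 y_3=0 y_4=1 y_5=-3
S(25/4) = -3103/3464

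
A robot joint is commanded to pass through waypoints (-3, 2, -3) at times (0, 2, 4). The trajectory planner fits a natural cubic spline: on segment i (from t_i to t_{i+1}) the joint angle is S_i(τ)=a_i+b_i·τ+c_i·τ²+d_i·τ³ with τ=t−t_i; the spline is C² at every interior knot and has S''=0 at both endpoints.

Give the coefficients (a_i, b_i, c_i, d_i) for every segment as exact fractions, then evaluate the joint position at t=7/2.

  seg 0: a=-3 b=15/4 c=0 d=-5/16
  seg 1: a=2 b=0 c=-15/8 d=5/16
S(7/2) = -149/128

Δ: Δ0=5/2, Δ1=-5/2
row 1: diag=8, rhs=-30; c'=1/4, d'=-15/4
back: M1=-15/4
M: M0=0, M1=-15/4, M2=0
seg 0: a=-3, c=M0/2=0, d=(M1−M0)/(6·2)=-5/16, b=Δ0−h0·(2M0+M1)/6=15/4
seg 1: a=2, c=M1/2=-15/8, d=(M2−M1)/(6·2)=5/16, b=Δ1−h1·(2M1+M2)/6=0
t_q=7/2 → seg 1, τ=3/2; S=2+0·τ+-15/8·τ²+5/16·τ³=-149/128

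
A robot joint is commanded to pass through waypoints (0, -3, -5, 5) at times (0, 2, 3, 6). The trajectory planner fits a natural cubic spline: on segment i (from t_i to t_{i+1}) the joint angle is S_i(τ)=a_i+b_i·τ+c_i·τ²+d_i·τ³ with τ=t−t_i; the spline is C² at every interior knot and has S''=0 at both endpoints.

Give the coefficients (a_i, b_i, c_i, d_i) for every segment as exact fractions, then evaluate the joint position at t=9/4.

  seg 0: a=0 b=-311/282 c=0 d=-14/141
  seg 1: a=-3 b=-647/282 c=-28/47 d=251/282
  seg 2: a=-5 b=-115/141 c=195/94 d=-65/282
S(9/4) = -21639/6016

Δ: Δ0=-3/2, Δ1=-2, Δ2=10/3
row 1: diag=6, rhs=-3; c'=1/6, d'=-1/2
row 2: denom=8−1·1/6=47/6; d'=(32−1·-1/2)/(47/6)=195/47
back: M2=195/47
back: M1=-1/2−1/6·195/47=-56/47
M: M0=0, M1=-56/47, M2=195/47, M3=0
seg 0: a=0, c=M0/2=0, d=(M1−M0)/(6·2)=-14/141, b=Δ0−h0·(2M0+M1)/6=-311/282
seg 1: a=-3, c=M1/2=-28/47, d=(M2−M1)/(6·1)=251/282, b=Δ1−h1·(2M1+M2)/6=-647/282
seg 2: a=-5, c=M2/2=195/94, d=(M3−M2)/(6·3)=-65/282, b=Δ2−h2·(2M2+M3)/6=-115/141
t_q=9/4 → seg 1, τ=1/4; S=-3+-647/282·τ+-28/47·τ²+251/282·τ³=-21639/6016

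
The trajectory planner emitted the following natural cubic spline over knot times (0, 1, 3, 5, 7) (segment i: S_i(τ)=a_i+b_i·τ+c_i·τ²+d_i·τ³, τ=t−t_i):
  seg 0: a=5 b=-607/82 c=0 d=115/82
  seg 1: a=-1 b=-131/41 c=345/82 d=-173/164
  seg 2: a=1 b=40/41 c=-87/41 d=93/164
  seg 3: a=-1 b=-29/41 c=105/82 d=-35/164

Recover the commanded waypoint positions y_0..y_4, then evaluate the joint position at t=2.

y_0=5 y_1=-1 y_2=1 y_3=-1 y_4=1
S(2) = -171/164

y_0 = S_0(0) = a_0 = 5
y_1 = S_1(0) = a_1 = -1
y_2 = S_2(0) = a_2 = 1
y_3 = S_3(0) = a_3 = -1
y_4 = S_3(2) = 1
t_q=2 is in segment 1 (τ=1); S_1(τ)=-171/164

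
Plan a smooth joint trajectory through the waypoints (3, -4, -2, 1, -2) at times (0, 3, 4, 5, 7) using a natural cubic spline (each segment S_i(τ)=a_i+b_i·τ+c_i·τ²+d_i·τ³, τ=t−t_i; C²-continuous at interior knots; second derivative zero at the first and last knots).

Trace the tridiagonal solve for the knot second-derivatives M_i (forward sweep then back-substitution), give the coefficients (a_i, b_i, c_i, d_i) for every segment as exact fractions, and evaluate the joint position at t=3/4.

Δ: Δ0=-7/3, Δ1=2, Δ2=3, Δ3=-3/2
row 1: diag=8, rhs=26; c'=1/8, d'=13/4
row 2: denom=4−1·1/8=31/8; d'=(6−1·13/4)/(31/8)=22/31
row 3: denom=6−1·8/31=178/31; d'=(-27−1·22/31)/(178/31)=-859/178
back: M3=-859/178
back: M2=22/31−8/31·-859/178=174/89
back: M1=13/4−1/8·174/89=535/178
M: M0=0, M1=535/178, M2=174/89, M3=-859/178, M4=0
seg 0: a=3, c=M0/2=0, d=(M1−M0)/(6·3)=535/3204, b=Δ0−h0·(2M0+M1)/6=-4097/1068
seg 1: a=-4, c=M1/2=535/356, d=(M2−M1)/(6·1)=-187/1068, b=Δ1−h1·(2M1+M2)/6=359/534
seg 2: a=-2, c=M2/2=87/89, d=(M3−M2)/(6·1)=-1207/1068, b=Δ2−h2·(2M2+M3)/6=3367/1068
seg 3: a=1, c=M3/2=-859/356, d=(M4−M3)/(6·2)=859/2136, b=Δ3−h3·(2M3+M4)/6=917/534
t_q=3/4 → seg 0, τ=3/4; S=3+-4097/1068·τ+0·τ²+535/3204·τ³=4405/22784

  seg 0: a=3 b=-4097/1068 c=0 d=535/3204
  seg 1: a=-4 b=359/534 c=535/356 d=-187/1068
  seg 2: a=-2 b=3367/1068 c=87/89 d=-1207/1068
  seg 3: a=1 b=917/534 c=-859/356 d=859/2136
S(3/4) = 4405/22784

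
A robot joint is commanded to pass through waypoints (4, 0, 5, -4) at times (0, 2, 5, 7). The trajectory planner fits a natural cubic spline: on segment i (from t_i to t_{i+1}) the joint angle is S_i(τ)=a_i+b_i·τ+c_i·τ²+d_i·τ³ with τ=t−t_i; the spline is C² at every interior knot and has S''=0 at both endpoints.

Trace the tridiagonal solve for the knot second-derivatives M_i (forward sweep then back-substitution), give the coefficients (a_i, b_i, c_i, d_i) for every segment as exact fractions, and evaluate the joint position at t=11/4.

  seg 0: a=4 b=-877/273 c=0 d=331/1092
  seg 1: a=0 b=116/273 c=331/182 d=-59/126
  seg 2: a=5 b=-713/546 c=-218/91 d=109/273
S(11/4) = 13327/11648

Δ: Δ0=-2, Δ1=5/3, Δ2=-9/2
row 1: diag=10, rhs=22; c'=3/10, d'=11/5
row 2: denom=10−3·3/10=91/10; d'=(-37−3·11/5)/(91/10)=-436/91
back: M2=-436/91
back: M1=11/5−3/10·-436/91=331/91
M: M0=0, M1=331/91, M2=-436/91, M3=0
seg 0: a=4, c=M0/2=0, d=(M1−M0)/(6·2)=331/1092, b=Δ0−h0·(2M0+M1)/6=-877/273
seg 1: a=0, c=M1/2=331/182, d=(M2−M1)/(6·3)=-59/126, b=Δ1−h1·(2M1+M2)/6=116/273
seg 2: a=5, c=M2/2=-218/91, d=(M3−M2)/(6·2)=109/273, b=Δ2−h2·(2M2+M3)/6=-713/546
t_q=11/4 → seg 1, τ=3/4; S=0+116/273·τ+331/182·τ²+-59/126·τ³=13327/11648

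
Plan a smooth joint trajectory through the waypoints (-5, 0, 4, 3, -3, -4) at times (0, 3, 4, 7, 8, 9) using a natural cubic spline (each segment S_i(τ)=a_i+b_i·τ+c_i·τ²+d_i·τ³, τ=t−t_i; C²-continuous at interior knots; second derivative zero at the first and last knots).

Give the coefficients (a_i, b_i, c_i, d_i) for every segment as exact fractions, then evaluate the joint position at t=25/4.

Δ: Δ0=5/3, Δ1=4, Δ2=-1/3, Δ3=-6, Δ4=-1
row 1: diag=8, rhs=14; c'=1/8, d'=7/4
row 2: denom=8−1·1/8=63/8; d'=(-26−1·7/4)/(63/8)=-74/21
row 3: denom=8−3·8/21=48/7; d'=(-34−3·-74/21)/(48/7)=-41/12
row 4: denom=4−1·7/48=185/48; d'=(30−1·-41/12)/(185/48)=1604/185
back: M4=1604/185
back: M3=-41/12−7/48·1604/185=-866/185
back: M2=-74/21−8/21·-866/185=-322/185
back: M1=7/4−1/8·-322/185=364/185
M: M0=0, M1=364/185, M2=-322/185, M3=-866/185, M4=1604/185, M5=0
seg 0: a=-5, c=M0/2=0, d=(M1−M0)/(6·3)=182/1665, b=Δ0−h0·(2M0+M1)/6=379/555
seg 1: a=0, c=M1/2=182/185, d=(M2−M1)/(6·1)=-343/555, b=Δ1−h1·(2M1+M2)/6=2017/555
seg 2: a=4, c=M2/2=-161/185, d=(M3−M2)/(6·3)=-272/1665, b=Δ2−h2·(2M2+M3)/6=416/111
seg 3: a=3, c=M3/2=-433/185, d=(M4−M3)/(6·1)=247/111, b=Δ3−h3·(2M3+M4)/6=-3266/555
seg 4: a=-3, c=M4/2=802/185, d=(M5−M4)/(6·1)=-802/555, b=Δ4−h4·(2M4+M5)/6=-2159/555
t_q=25/4 → seg 2, τ=9/4; S=4+416/111·τ+-161/185·τ²+-272/1665·τ³=18251/2960

  seg 0: a=-5 b=379/555 c=0 d=182/1665
  seg 1: a=0 b=2017/555 c=182/185 d=-343/555
  seg 2: a=4 b=416/111 c=-161/185 d=-272/1665
  seg 3: a=3 b=-3266/555 c=-433/185 d=247/111
  seg 4: a=-3 b=-2159/555 c=802/185 d=-802/555
S(25/4) = 18251/2960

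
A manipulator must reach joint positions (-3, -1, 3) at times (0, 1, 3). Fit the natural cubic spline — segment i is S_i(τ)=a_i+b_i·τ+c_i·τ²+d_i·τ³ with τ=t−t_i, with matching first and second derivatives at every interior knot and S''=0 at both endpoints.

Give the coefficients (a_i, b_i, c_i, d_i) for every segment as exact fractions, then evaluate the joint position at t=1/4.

Δ: Δ0=2, Δ1=2
row 1: diag=6, rhs=0; c'=1/3, d'=0
back: M1=0
M: M0=0, M1=0, M2=0
seg 0: a=-3, c=M0/2=0, d=(M1−M0)/(6·1)=0, b=Δ0−h0·(2M0+M1)/6=2
seg 1: a=-1, c=M1/2=0, d=(M2−M1)/(6·2)=0, b=Δ1−h1·(2M1+M2)/6=2
t_q=1/4 → seg 0, τ=1/4; S=-3+2·τ+0·τ²+0·τ³=-5/2

  seg 0: a=-3 b=2 c=0 d=0
  seg 1: a=-1 b=2 c=0 d=0
S(1/4) = -5/2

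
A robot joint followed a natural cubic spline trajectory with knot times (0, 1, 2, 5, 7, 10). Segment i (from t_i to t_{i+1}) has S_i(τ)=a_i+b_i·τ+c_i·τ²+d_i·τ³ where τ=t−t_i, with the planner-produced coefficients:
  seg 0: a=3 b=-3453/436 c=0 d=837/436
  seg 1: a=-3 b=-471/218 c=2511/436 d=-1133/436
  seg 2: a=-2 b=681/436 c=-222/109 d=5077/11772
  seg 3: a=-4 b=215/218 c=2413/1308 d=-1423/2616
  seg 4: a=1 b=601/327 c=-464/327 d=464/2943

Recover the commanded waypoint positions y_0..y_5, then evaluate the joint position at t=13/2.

y_0=3 y_1=-3 y_2=-2 y_3=-4 y_4=1 y_5=-2
S(13/2) = -1435/6976

y_0 = S_0(0) = a_0 = 3
y_1 = S_1(0) = a_1 = -3
y_2 = S_2(0) = a_2 = -2
y_3 = S_3(0) = a_3 = -4
y_4 = S_4(0) = a_4 = 1
y_5 = S_4(3) = -2
t_q=13/2 is in segment 3 (τ=3/2); S_3(τ)=-1435/6976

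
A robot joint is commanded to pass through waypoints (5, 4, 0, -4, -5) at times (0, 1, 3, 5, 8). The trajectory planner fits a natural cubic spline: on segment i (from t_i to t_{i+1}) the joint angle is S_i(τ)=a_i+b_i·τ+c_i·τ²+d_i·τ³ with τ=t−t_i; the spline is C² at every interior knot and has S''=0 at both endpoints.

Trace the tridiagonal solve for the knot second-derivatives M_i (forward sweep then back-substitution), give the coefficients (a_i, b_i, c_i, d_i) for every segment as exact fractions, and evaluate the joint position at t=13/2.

Δ: Δ0=-1, Δ1=-2, Δ2=-2, Δ3=-1/3
row 1: diag=6, rhs=-6; c'=1/3, d'=-1
row 2: denom=8−2·1/3=22/3; d'=(0−2·-1)/(22/3)=3/11
row 3: denom=10−2·3/11=104/11; d'=(10−2·3/11)/(104/11)=1
back: M3=1
back: M2=3/11−3/11·1=0
back: M1=-1−1/3·0=-1
M: M0=0, M1=-1, M2=0, M3=1, M4=0
seg 0: a=5, c=M0/2=0, d=(M1−M0)/(6·1)=-1/6, b=Δ0−h0·(2M0+M1)/6=-5/6
seg 1: a=4, c=M1/2=-1/2, d=(M2−M1)/(6·2)=1/12, b=Δ1−h1·(2M1+M2)/6=-4/3
seg 2: a=0, c=M2/2=0, d=(M3−M2)/(6·2)=1/12, b=Δ2−h2·(2M2+M3)/6=-7/3
seg 3: a=-4, c=M3/2=1/2, d=(M4−M3)/(6·3)=-1/18, b=Δ3−h3·(2M3+M4)/6=-4/3
t_q=13/2 → seg 3, τ=3/2; S=-4+-4/3·τ+1/2·τ²+-1/18·τ³=-81/16

  seg 0: a=5 b=-5/6 c=0 d=-1/6
  seg 1: a=4 b=-4/3 c=-1/2 d=1/12
  seg 2: a=0 b=-7/3 c=0 d=1/12
  seg 3: a=-4 b=-4/3 c=1/2 d=-1/18
S(13/2) = -81/16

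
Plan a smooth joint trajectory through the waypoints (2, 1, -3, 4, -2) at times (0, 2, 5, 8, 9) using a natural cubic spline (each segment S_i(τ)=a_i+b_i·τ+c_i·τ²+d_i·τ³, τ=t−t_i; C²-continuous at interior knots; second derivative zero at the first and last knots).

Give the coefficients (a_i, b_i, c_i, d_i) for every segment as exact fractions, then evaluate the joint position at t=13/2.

  seg 0: a=2 b=12/133 c=0 d=-157/1064
  seg 1: a=1 b=-447/266 c=-471/532 d=4793/14364
  seg 2: a=-3 b=1073/532 c=845/399 d=-9635/14364
  seg 3: a=4 b=-901/266 c=-2085/532 d=695/532
S(13/2) = 10753/4256

Δ: Δ0=-1/2, Δ1=-4/3, Δ2=7/3, Δ3=-6
row 1: diag=10, rhs=-5; c'=3/10, d'=-1/2
row 2: denom=12−3·3/10=111/10; d'=(22−3·-1/2)/(111/10)=235/111
row 3: denom=8−3·10/37=266/37; d'=(-50−3·235/111)/(266/37)=-2085/266
back: M3=-2085/266
back: M2=235/111−10/37·-2085/266=1690/399
back: M1=-1/2−3/10·1690/399=-471/266
M: M0=0, M1=-471/266, M2=1690/399, M3=-2085/266, M4=0
seg 0: a=2, c=M0/2=0, d=(M1−M0)/(6·2)=-157/1064, b=Δ0−h0·(2M0+M1)/6=12/133
seg 1: a=1, c=M1/2=-471/532, d=(M2−M1)/(6·3)=4793/14364, b=Δ1−h1·(2M1+M2)/6=-447/266
seg 2: a=-3, c=M2/2=845/399, d=(M3−M2)/(6·3)=-9635/14364, b=Δ2−h2·(2M2+M3)/6=1073/532
seg 3: a=4, c=M3/2=-2085/532, d=(M4−M3)/(6·1)=695/532, b=Δ3−h3·(2M3+M4)/6=-901/266
t_q=13/2 → seg 2, τ=3/2; S=-3+1073/532·τ+845/399·τ²+-9635/14364·τ³=10753/4256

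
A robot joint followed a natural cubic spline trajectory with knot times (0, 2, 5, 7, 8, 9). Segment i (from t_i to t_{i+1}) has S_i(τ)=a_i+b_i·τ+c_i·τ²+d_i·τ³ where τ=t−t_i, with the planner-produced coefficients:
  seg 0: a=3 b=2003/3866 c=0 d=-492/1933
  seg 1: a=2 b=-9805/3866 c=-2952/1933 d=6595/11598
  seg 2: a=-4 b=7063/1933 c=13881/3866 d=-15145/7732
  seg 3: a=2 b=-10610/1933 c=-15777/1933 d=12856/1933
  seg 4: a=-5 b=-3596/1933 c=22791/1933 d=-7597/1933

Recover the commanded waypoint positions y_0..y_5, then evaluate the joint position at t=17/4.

y_0=3 y_1=2 y_2=-4 y_3=2 y_4=-5 y_5=1
S(17/4) = -1227383/247424

y_0 = S_0(0) = a_0 = 3
y_1 = S_1(0) = a_1 = 2
y_2 = S_2(0) = a_2 = -4
y_3 = S_3(0) = a_3 = 2
y_4 = S_4(0) = a_4 = -5
y_5 = S_4(1) = 1
t_q=17/4 is in segment 1 (τ=9/4); S_1(τ)=-1227383/247424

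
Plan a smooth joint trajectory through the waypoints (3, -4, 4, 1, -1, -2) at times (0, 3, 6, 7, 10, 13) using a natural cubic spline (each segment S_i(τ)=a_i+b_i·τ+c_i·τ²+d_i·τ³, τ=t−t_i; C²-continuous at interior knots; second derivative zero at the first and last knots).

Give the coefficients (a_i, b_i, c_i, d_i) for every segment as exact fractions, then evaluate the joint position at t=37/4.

  seg 0: a=3 b=-239/55 c=0 d=332/1485
  seg 1: a=-4 b=93/55 c=332/165 d=-167/297
  seg 2: a=4 b=-78/55 c=-503/165 d=22/15
  seg 3: a=1 b=-514/165 c=223/165 d=-53/297
  seg 4: a=-1 b=29/165 c=-14/55 d=14/495
S(37/4) = -4223/3520

Δ: Δ0=-7/3, Δ1=8/3, Δ2=-3, Δ3=-2/3, Δ4=-1/3
row 1: diag=12, rhs=30; c'=1/4, d'=5/2
row 2: denom=8−3·1/4=29/4; d'=(-34−3·5/2)/(29/4)=-166/29
row 3: denom=8−1·4/29=228/29; d'=(14−1·-166/29)/(228/29)=143/57
row 4: denom=12−3·29/76=825/76; d'=(2−3·143/57)/(825/76)=-28/55
back: M4=-28/55
back: M3=143/57−29/76·-28/55=446/165
back: M2=-166/29−4/29·446/165=-1006/165
back: M1=5/2−1/4·-1006/165=664/165
M: M0=0, M1=664/165, M2=-1006/165, M3=446/165, M4=-28/55, M5=0
seg 0: a=3, c=M0/2=0, d=(M1−M0)/(6·3)=332/1485, b=Δ0−h0·(2M0+M1)/6=-239/55
seg 1: a=-4, c=M1/2=332/165, d=(M2−M1)/(6·3)=-167/297, b=Δ1−h1·(2M1+M2)/6=93/55
seg 2: a=4, c=M2/2=-503/165, d=(M3−M2)/(6·1)=22/15, b=Δ2−h2·(2M2+M3)/6=-78/55
seg 3: a=1, c=M3/2=223/165, d=(M4−M3)/(6·3)=-53/297, b=Δ3−h3·(2M3+M4)/6=-514/165
seg 4: a=-1, c=M4/2=-14/55, d=(M5−M4)/(6·3)=14/495, b=Δ4−h4·(2M4+M5)/6=29/165
t_q=37/4 → seg 3, τ=9/4; S=1+-514/165·τ+223/165·τ²+-53/297·τ³=-4223/3520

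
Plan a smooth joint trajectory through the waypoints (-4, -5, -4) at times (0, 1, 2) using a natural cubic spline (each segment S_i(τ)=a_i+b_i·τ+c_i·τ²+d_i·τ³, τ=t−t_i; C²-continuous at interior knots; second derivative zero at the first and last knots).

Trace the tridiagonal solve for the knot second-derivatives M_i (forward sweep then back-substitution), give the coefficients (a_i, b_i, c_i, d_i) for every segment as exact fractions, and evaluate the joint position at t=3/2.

Δ: Δ0=-1, Δ1=1
row 1: diag=4, rhs=12; c'=1/4, d'=3
back: M1=3
M: M0=0, M1=3, M2=0
seg 0: a=-4, c=M0/2=0, d=(M1−M0)/(6·1)=1/2, b=Δ0−h0·(2M0+M1)/6=-3/2
seg 1: a=-5, c=M1/2=3/2, d=(M2−M1)/(6·1)=-1/2, b=Δ1−h1·(2M1+M2)/6=0
t_q=3/2 → seg 1, τ=1/2; S=-5+0·τ+3/2·τ²+-1/2·τ³=-75/16

  seg 0: a=-4 b=-3/2 c=0 d=1/2
  seg 1: a=-5 b=0 c=3/2 d=-1/2
S(3/2) = -75/16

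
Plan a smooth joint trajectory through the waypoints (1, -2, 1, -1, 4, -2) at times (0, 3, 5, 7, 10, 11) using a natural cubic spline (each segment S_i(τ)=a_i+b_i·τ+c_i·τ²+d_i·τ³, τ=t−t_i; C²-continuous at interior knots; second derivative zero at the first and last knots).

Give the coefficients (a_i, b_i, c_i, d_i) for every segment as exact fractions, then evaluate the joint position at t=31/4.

Δ: Δ0=-1, Δ1=3/2, Δ2=-1, Δ3=5/3, Δ4=-6
row 1: diag=10, rhs=15; c'=1/5, d'=3/2
row 2: denom=8−2·1/5=38/5; d'=(-15−2·3/2)/(38/5)=-45/19
row 3: denom=10−2·5/19=180/19; d'=(16−2·-45/19)/(180/19)=197/90
row 4: denom=8−3·19/60=141/20; d'=(-46−3·197/90)/(141/20)=-3154/423
back: M4=-3154/423
back: M3=197/90−19/60·-3154/423=5774/1269
back: M2=-45/19−5/19·5774/1269=-4525/1269
back: M1=3/2−1/5·-4525/1269=5617/2538
M: M0=0, M1=5617/2538, M2=-4525/1269, M3=5774/1269, M4=-3154/423, M5=0
seg 0: a=1, c=M0/2=0, d=(M1−M0)/(6·3)=5617/45684, b=Δ0−h0·(2M0+M1)/6=-10693/5076
seg 1: a=-2, c=M1/2=5617/5076, d=(M2−M1)/(6·2)=-4889/10152, b=Δ1−h1·(2M1+M2)/6=3079/2538
seg 2: a=1, c=M2/2=-4525/2538, d=(M3−M2)/(6·2)=3433/5076, b=Δ2−h2·(2M2+M3)/6=-59/423
seg 3: a=-1, c=M3/2=2887/1269, d=(M4−M3)/(6·3)=-7618/11421, b=Δ3−h3·(2M3+M4)/6=1072/1269
seg 4: a=4, c=M4/2=-1577/423, d=(M5−M4)/(6·1)=1577/1269, b=Δ4−h4·(2M4+M5)/6=-4460/1269
t_q=31/4 → seg 3, τ=3/4; S=-1+1072/1269·τ+2887/1269·τ²+-7618/11421·τ³=2851/4512

  seg 0: a=1 b=-10693/5076 c=0 d=5617/45684
  seg 1: a=-2 b=3079/2538 c=5617/5076 d=-4889/10152
  seg 2: a=1 b=-59/423 c=-4525/2538 d=3433/5076
  seg 3: a=-1 b=1072/1269 c=2887/1269 d=-7618/11421
  seg 4: a=4 b=-4460/1269 c=-1577/423 d=1577/1269
S(31/4) = 2851/4512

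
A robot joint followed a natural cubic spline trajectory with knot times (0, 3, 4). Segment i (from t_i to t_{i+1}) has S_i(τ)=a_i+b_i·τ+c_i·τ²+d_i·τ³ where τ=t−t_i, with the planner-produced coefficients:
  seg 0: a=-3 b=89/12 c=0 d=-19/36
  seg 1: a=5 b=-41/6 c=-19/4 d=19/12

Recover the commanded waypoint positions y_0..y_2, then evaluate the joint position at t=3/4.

y_0 = S_0(0) = a_0 = -3
y_1 = S_1(0) = a_1 = 5
y_2 = S_1(1) = -5
t_q=3/4 is in segment 0 (τ=3/4); S_0(τ)=599/256

y_0=-3 y_1=5 y_2=-5
S(3/4) = 599/256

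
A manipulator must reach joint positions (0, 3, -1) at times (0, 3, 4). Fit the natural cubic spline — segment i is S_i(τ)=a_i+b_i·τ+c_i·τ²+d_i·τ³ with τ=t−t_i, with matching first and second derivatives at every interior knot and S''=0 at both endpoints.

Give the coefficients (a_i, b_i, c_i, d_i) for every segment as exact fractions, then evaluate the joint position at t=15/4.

  seg 0: a=0 b=23/8 c=0 d=-5/24
  seg 1: a=3 b=-11/4 c=-15/8 d=5/8
S(15/4) = 75/512

Δ: Δ0=1, Δ1=-4
row 1: diag=8, rhs=-30; c'=1/8, d'=-15/4
back: M1=-15/4
M: M0=0, M1=-15/4, M2=0
seg 0: a=0, c=M0/2=0, d=(M1−M0)/(6·3)=-5/24, b=Δ0−h0·(2M0+M1)/6=23/8
seg 1: a=3, c=M1/2=-15/8, d=(M2−M1)/(6·1)=5/8, b=Δ1−h1·(2M1+M2)/6=-11/4
t_q=15/4 → seg 1, τ=3/4; S=3+-11/4·τ+-15/8·τ²+5/8·τ³=75/512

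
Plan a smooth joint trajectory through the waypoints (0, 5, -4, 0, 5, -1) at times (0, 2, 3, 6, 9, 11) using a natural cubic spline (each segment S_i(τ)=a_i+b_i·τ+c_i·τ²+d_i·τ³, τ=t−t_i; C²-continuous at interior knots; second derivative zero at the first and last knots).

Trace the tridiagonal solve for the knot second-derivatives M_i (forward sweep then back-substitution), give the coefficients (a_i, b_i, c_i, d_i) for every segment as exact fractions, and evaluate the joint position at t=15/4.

Δ: Δ0=5/2, Δ1=-9, Δ2=4/3, Δ3=5/3, Δ4=-3
row 1: diag=6, rhs=-69; c'=1/6, d'=-23/2
row 2: denom=8−1·1/6=47/6; d'=(62−1·-23/2)/(47/6)=441/47
row 3: denom=12−3·18/47=510/47; d'=(2−3·441/47)/(510/47)=-1229/510
row 4: denom=10−3·47/170=1559/170; d'=(-28−3·-1229/510)/(1559/170)=-3531/1559
back: M4=-3531/1559
back: M3=-1229/510−47/170·-3531/1559=-8342/4677
back: M2=441/47−18/47·-8342/4677=15693/1559
back: M1=-23/2−1/6·15693/1559=-20544/1559
M: M0=0, M1=-20544/1559, M2=15693/1559, M3=-8342/4677, M4=-3531/1559, M5=0
seg 0: a=0, c=M0/2=0, d=(M1−M0)/(6·2)=-1712/1559, b=Δ0−h0·(2M0+M1)/6=21491/3118
seg 1: a=5, c=M1/2=-10272/1559, d=(M2−M1)/(6·1)=12079/3118, b=Δ1−h1·(2M1+M2)/6=-19597/3118
seg 2: a=-4, c=M2/2=15693/3118, d=(M3−M2)/(6·3)=-55421/84186, b=Δ2−h2·(2M2+M3)/6=-12224/1559
seg 3: a=0, c=M3/2=-4171/4677, d=(M4−M3)/(6·3)=-2251/84186, b=Δ3−h3·(2M3+M4)/6=14289/3118
seg 4: a=5, c=M4/2=-3531/3118, d=(M5−M4)/(6·2)=1177/6236, b=Δ4−h4·(2M4+M5)/6=-2323/1559
t_q=15/4 → seg 2, τ=3/4; S=-4+-12224/1559·τ+15693/3118·τ²+-55421/84186·τ³=-1462185/199552

  seg 0: a=0 b=21491/3118 c=0 d=-1712/1559
  seg 1: a=5 b=-19597/3118 c=-10272/1559 d=12079/3118
  seg 2: a=-4 b=-12224/1559 c=15693/3118 d=-55421/84186
  seg 3: a=0 b=14289/3118 c=-4171/4677 d=-2251/84186
  seg 4: a=5 b=-2323/1559 c=-3531/3118 d=1177/6236
S(15/4) = -1462185/199552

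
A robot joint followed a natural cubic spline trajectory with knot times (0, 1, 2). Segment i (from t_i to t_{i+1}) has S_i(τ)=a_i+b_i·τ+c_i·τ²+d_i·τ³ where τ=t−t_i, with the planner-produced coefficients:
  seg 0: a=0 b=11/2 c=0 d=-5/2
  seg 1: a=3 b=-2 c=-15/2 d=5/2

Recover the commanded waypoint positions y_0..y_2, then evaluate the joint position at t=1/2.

y_0 = S_0(0) = a_0 = 0
y_1 = S_1(0) = a_1 = 3
y_2 = S_1(1) = -4
t_q=1/2 is in segment 0 (τ=1/2); S_0(τ)=39/16

y_0=0 y_1=3 y_2=-4
S(1/2) = 39/16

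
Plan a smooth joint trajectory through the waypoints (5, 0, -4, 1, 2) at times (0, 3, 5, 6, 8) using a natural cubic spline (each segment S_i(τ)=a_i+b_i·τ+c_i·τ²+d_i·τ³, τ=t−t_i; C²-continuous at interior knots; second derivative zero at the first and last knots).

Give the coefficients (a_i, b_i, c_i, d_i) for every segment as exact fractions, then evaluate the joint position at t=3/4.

Δ: Δ0=-5/3, Δ1=-2, Δ2=5, Δ3=1/2
row 1: diag=10, rhs=-2; c'=1/5, d'=-1/5
row 2: denom=6−2·1/5=28/5; d'=(42−2·-1/5)/(28/5)=53/7
row 3: denom=6−1·5/28=163/28; d'=(-27−1·53/7)/(163/28)=-968/163
back: M3=-968/163
back: M2=53/7−5/28·-968/163=1407/163
back: M1=-1/5−1/5·1407/163=-314/163
M: M0=0, M1=-314/163, M2=1407/163, M3=-968/163, M4=0
seg 0: a=5, c=M0/2=0, d=(M1−M0)/(6·3)=-157/1467, b=Δ0−h0·(2M0+M1)/6=-344/489
seg 1: a=0, c=M1/2=-157/163, d=(M2−M1)/(6·2)=1721/1956, b=Δ1−h1·(2M1+M2)/6=-1757/489
seg 2: a=-4, c=M2/2=1407/326, d=(M3−M2)/(6·1)=-2375/978, b=Δ2−h2·(2M2+M3)/6=1522/489
seg 3: a=1, c=M3/2=-484/163, d=(M4−M3)/(6·2)=242/489, b=Δ3−h3·(2M3+M4)/6=4361/978
t_q=3/4 → seg 0, τ=3/4; S=5+-344/489·τ+0·τ²+-157/1467·τ³=46185/10432

  seg 0: a=5 b=-344/489 c=0 d=-157/1467
  seg 1: a=0 b=-1757/489 c=-157/163 d=1721/1956
  seg 2: a=-4 b=1522/489 c=1407/326 d=-2375/978
  seg 3: a=1 b=4361/978 c=-484/163 d=242/489
S(3/4) = 46185/10432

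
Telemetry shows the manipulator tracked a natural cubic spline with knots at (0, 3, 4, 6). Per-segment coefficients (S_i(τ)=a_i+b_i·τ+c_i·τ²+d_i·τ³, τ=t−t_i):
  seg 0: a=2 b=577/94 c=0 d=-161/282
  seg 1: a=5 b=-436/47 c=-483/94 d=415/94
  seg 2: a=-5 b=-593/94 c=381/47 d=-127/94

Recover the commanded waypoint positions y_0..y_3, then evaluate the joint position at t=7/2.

y_0 = S_0(0) = a_0 = 2
y_1 = S_1(0) = a_1 = 5
y_2 = S_2(0) = a_2 = -5
y_3 = S_2(2) = 4
t_q=7/2 is in segment 1 (τ=1/2); S_1(τ)=-279/752

y_0=2 y_1=5 y_2=-5 y_3=4
S(7/2) = -279/752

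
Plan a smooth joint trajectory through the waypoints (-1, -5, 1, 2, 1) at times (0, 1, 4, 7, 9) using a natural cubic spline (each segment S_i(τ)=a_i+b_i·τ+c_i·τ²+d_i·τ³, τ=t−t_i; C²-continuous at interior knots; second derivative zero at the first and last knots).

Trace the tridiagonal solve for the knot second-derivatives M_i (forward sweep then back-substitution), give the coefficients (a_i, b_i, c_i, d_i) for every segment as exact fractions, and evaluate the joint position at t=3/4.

  seg 0: a=-1 b=-7801/1596 c=0 d=1417/1596
  seg 1: a=-5 b=-1775/798 c=1417/532 d=-6011/14364
  seg 2: a=1 b=3923/1596 c=-440/399 d=1889/14364
  seg 3: a=2 b=-485/798 c=43/532 d=-43/3192
S(3/4) = -20873/4864

Δ: Δ0=-4, Δ1=2, Δ2=1/3, Δ3=-1/2
row 1: diag=8, rhs=36; c'=3/8, d'=9/2
row 2: denom=12−3·3/8=87/8; d'=(-10−3·9/2)/(87/8)=-188/87
row 3: denom=10−3·8/29=266/29; d'=(-5−3·-188/87)/(266/29)=43/266
back: M3=43/266
back: M2=-188/87−8/29·43/266=-880/399
back: M1=9/2−3/8·-880/399=1417/266
M: M0=0, M1=1417/266, M2=-880/399, M3=43/266, M4=0
seg 0: a=-1, c=M0/2=0, d=(M1−M0)/(6·1)=1417/1596, b=Δ0−h0·(2M0+M1)/6=-7801/1596
seg 1: a=-5, c=M1/2=1417/532, d=(M2−M1)/(6·3)=-6011/14364, b=Δ1−h1·(2M1+M2)/6=-1775/798
seg 2: a=1, c=M2/2=-440/399, d=(M3−M2)/(6·3)=1889/14364, b=Δ2−h2·(2M2+M3)/6=3923/1596
seg 3: a=2, c=M3/2=43/532, d=(M4−M3)/(6·2)=-43/3192, b=Δ3−h3·(2M3+M4)/6=-485/798
t_q=3/4 → seg 0, τ=3/4; S=-1+-7801/1596·τ+0·τ²+1417/1596·τ³=-20873/4864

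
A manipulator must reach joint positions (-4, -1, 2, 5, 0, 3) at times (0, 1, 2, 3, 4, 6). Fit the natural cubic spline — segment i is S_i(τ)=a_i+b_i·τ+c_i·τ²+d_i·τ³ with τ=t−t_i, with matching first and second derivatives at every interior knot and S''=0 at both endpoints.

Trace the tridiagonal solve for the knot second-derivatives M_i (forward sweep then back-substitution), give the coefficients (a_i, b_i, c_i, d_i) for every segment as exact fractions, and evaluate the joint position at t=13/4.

Δ: Δ0=3, Δ1=3, Δ2=3, Δ3=-5, Δ4=3/2
row 1: diag=4, rhs=0; c'=1/4, d'=0
row 2: denom=4−1·1/4=15/4; d'=(0−1·0)/(15/4)=0
row 3: denom=4−1·4/15=56/15; d'=(-48−1·0)/(56/15)=-90/7
row 4: denom=6−1·15/56=321/56; d'=(39−1·-90/7)/(321/56)=968/107
back: M4=968/107
back: M3=-90/7−15/56·968/107=-1635/107
back: M2=0−4/15·-1635/107=436/107
back: M1=0−1/4·436/107=-109/107
M: M0=0, M1=-109/107, M2=436/107, M3=-1635/107, M4=968/107, M5=0
seg 0: a=-4, c=M0/2=0, d=(M1−M0)/(6·1)=-109/642, b=Δ0−h0·(2M0+M1)/6=2035/642
seg 1: a=-1, c=M1/2=-109/214, d=(M2−M1)/(6·1)=545/642, b=Δ1−h1·(2M1+M2)/6=854/321
seg 2: a=2, c=M2/2=218/107, d=(M3−M2)/(6·1)=-2071/642, b=Δ2−h2·(2M2+M3)/6=2689/642
seg 3: a=5, c=M3/2=-1635/214, d=(M4−M3)/(6·1)=2603/642, b=Δ3−h3·(2M3+M4)/6=-454/321
seg 4: a=0, c=M4/2=484/107, d=(M5−M4)/(6·2)=-242/321, b=Δ4−h4·(2M4+M5)/6=-2909/642
t_q=13/4 → seg 3, τ=1/4; S=5+-454/321·τ+-1635/214·τ²+2603/642·τ³=57965/13696

  seg 0: a=-4 b=2035/642 c=0 d=-109/642
  seg 1: a=-1 b=854/321 c=-109/214 d=545/642
  seg 2: a=2 b=2689/642 c=218/107 d=-2071/642
  seg 3: a=5 b=-454/321 c=-1635/214 d=2603/642
  seg 4: a=0 b=-2909/642 c=484/107 d=-242/321
S(13/4) = 57965/13696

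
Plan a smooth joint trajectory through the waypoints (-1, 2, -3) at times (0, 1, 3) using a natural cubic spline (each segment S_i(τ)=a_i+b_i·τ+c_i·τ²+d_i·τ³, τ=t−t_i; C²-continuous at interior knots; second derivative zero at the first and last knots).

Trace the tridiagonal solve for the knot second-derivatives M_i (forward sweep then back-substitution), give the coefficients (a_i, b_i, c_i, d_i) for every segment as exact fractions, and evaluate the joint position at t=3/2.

Δ: Δ0=3, Δ1=-5/2
row 1: diag=6, rhs=-33; c'=1/3, d'=-11/2
back: M1=-11/2
M: M0=0, M1=-11/2, M2=0
seg 0: a=-1, c=M0/2=0, d=(M1−M0)/(6·1)=-11/12, b=Δ0−h0·(2M0+M1)/6=47/12
seg 1: a=2, c=M1/2=-11/4, d=(M2−M1)/(6·2)=11/24, b=Δ1−h1·(2M1+M2)/6=7/6
t_q=3/2 → seg 1, τ=1/2; S=2+7/6·τ+-11/4·τ²+11/24·τ³=125/64

  seg 0: a=-1 b=47/12 c=0 d=-11/12
  seg 1: a=2 b=7/6 c=-11/4 d=11/24
S(3/2) = 125/64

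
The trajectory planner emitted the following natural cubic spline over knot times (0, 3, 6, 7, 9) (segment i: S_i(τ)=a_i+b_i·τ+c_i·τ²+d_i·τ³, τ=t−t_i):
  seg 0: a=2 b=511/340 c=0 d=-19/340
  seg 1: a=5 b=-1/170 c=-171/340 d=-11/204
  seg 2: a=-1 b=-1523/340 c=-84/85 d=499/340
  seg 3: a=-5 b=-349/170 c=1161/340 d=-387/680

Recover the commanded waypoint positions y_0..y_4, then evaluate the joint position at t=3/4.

y_0=2 y_1=5 y_2=-1 y_3=-5 y_4=0
S(3/4) = 13507/4352

y_0 = S_0(0) = a_0 = 2
y_1 = S_1(0) = a_1 = 5
y_2 = S_2(0) = a_2 = -1
y_3 = S_3(0) = a_3 = -5
y_4 = S_3(2) = 0
t_q=3/4 is in segment 0 (τ=3/4); S_0(τ)=13507/4352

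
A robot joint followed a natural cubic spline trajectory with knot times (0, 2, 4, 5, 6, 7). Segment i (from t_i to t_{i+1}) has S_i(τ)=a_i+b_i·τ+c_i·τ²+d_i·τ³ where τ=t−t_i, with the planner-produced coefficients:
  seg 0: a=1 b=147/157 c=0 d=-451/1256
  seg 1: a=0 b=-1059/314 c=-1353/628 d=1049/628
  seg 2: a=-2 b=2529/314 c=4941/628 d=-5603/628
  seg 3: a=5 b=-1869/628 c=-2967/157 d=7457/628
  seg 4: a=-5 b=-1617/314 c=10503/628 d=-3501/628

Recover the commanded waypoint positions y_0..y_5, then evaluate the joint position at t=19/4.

y_0 = S_0(0) = a_0 = 1
y_1 = S_1(0) = a_1 = 0
y_2 = S_2(0) = a_2 = -2
y_3 = S_3(0) = a_3 = 5
y_4 = S_4(0) = a_4 = -5
y_5 = S_4(1) = 1
t_q=19/4 is in segment 2 (τ=3/4); S_2(τ)=188995/40192

y_0=1 y_1=0 y_2=-2 y_3=5 y_4=-5 y_5=1
S(19/4) = 188995/40192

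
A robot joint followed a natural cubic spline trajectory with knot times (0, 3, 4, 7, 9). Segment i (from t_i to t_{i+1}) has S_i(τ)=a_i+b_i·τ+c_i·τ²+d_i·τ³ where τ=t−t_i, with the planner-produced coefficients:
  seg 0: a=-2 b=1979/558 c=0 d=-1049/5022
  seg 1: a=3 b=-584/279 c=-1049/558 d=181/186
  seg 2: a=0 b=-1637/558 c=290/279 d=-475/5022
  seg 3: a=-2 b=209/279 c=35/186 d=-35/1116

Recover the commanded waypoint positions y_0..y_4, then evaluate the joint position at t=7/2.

y_0 = S_0(0) = a_0 = -2
y_1 = S_1(0) = a_1 = 3
y_2 = S_2(0) = a_2 = 0
y_3 = S_3(0) = a_3 = -2
y_4 = S_3(2) = 0
t_q=7/2 is in segment 1 (τ=1/2); S_1(τ)=7165/4464

y_0=-2 y_1=3 y_2=0 y_3=-2 y_4=0
S(7/2) = 7165/4464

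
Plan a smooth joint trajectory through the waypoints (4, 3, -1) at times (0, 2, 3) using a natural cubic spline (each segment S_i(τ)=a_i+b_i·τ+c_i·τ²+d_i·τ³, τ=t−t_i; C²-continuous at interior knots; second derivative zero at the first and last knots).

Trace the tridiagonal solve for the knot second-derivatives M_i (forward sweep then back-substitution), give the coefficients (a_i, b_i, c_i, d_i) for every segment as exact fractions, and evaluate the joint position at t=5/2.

Δ: Δ0=-1/2, Δ1=-4
row 1: diag=6, rhs=-21; c'=1/6, d'=-7/2
back: M1=-7/2
M: M0=0, M1=-7/2, M2=0
seg 0: a=4, c=M0/2=0, d=(M1−M0)/(6·2)=-7/24, b=Δ0−h0·(2M0+M1)/6=2/3
seg 1: a=3, c=M1/2=-7/4, d=(M2−M1)/(6·1)=7/12, b=Δ1−h1·(2M1+M2)/6=-17/6
t_q=5/2 → seg 1, τ=1/2; S=3+-17/6·τ+-7/4·τ²+7/12·τ³=39/32

  seg 0: a=4 b=2/3 c=0 d=-7/24
  seg 1: a=3 b=-17/6 c=-7/4 d=7/12
S(5/2) = 39/32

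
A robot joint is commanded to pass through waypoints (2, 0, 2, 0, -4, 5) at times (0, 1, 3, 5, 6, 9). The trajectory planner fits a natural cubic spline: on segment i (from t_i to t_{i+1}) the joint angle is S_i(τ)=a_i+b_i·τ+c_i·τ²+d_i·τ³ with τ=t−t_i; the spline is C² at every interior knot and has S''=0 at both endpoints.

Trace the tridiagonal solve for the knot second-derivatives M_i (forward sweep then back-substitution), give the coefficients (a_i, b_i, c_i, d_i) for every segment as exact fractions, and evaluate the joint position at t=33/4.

  seg 0: a=2 b=-1212/469 c=0 d=274/469
  seg 1: a=0 b=-390/469 c=822/469 d=-785/1876
  seg 2: a=2 b=543/469 c=-711/938 d=-43/268
  seg 3: a=0 b=-1782/469 c=-807/469 d=713/469
  seg 4: a=-4 b=-1257/469 c=1332/469 d=-148/469
S(33/4) = 5651/7504

Δ: Δ0=-2, Δ1=1, Δ2=-1, Δ3=-4, Δ4=3
row 1: diag=6, rhs=18; c'=1/3, d'=3
row 2: denom=8−2·1/3=22/3; d'=(-12−2·3)/(22/3)=-27/11
row 3: denom=6−2·3/11=60/11; d'=(-18−2·-27/11)/(60/11)=-12/5
row 4: denom=8−1·11/60=469/60; d'=(42−1·-12/5)/(469/60)=2664/469
back: M4=2664/469
back: M3=-12/5−11/60·2664/469=-1614/469
back: M2=-27/11−3/11·-1614/469=-711/469
back: M1=3−1/3·-711/469=1644/469
M: M0=0, M1=1644/469, M2=-711/469, M3=-1614/469, M4=2664/469, M5=0
seg 0: a=2, c=M0/2=0, d=(M1−M0)/(6·1)=274/469, b=Δ0−h0·(2M0+M1)/6=-1212/469
seg 1: a=0, c=M1/2=822/469, d=(M2−M1)/(6·2)=-785/1876, b=Δ1−h1·(2M1+M2)/6=-390/469
seg 2: a=2, c=M2/2=-711/938, d=(M3−M2)/(6·2)=-43/268, b=Δ2−h2·(2M2+M3)/6=543/469
seg 3: a=0, c=M3/2=-807/469, d=(M4−M3)/(6·1)=713/469, b=Δ3−h3·(2M3+M4)/6=-1782/469
seg 4: a=-4, c=M4/2=1332/469, d=(M5−M4)/(6·3)=-148/469, b=Δ4−h4·(2M4+M5)/6=-1257/469
t_q=33/4 → seg 4, τ=9/4; S=-4+-1257/469·τ+1332/469·τ²+-148/469·τ³=5651/7504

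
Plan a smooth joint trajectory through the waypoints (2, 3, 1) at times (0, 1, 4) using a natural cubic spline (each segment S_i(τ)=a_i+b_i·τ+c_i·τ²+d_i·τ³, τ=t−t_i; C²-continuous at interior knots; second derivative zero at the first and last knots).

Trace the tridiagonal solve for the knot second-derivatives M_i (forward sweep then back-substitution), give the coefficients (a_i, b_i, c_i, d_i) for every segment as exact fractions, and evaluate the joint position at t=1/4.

Δ: Δ0=1, Δ1=-2/3
row 1: diag=8, rhs=-10; c'=3/8, d'=-5/4
back: M1=-5/4
M: M0=0, M1=-5/4, M2=0
seg 0: a=2, c=M0/2=0, d=(M1−M0)/(6·1)=-5/24, b=Δ0−h0·(2M0+M1)/6=29/24
seg 1: a=3, c=M1/2=-5/8, d=(M2−M1)/(6·3)=5/72, b=Δ1−h1·(2M1+M2)/6=7/12
t_q=1/4 → seg 0, τ=1/4; S=2+29/24·τ+0·τ²+-5/24·τ³=1177/512

  seg 0: a=2 b=29/24 c=0 d=-5/24
  seg 1: a=3 b=7/12 c=-5/8 d=5/72
S(1/4) = 1177/512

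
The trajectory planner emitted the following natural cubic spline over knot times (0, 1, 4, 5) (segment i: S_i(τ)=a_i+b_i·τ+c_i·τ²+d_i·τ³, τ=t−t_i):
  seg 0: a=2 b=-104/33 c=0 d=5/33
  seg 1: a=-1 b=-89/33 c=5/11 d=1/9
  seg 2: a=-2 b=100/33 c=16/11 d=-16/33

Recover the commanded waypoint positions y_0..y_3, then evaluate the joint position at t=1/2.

y_0=2 y_1=-1 y_2=-2 y_3=2
S(1/2) = 39/88

y_0 = S_0(0) = a_0 = 2
y_1 = S_1(0) = a_1 = -1
y_2 = S_2(0) = a_2 = -2
y_3 = S_2(1) = 2
t_q=1/2 is in segment 0 (τ=1/2); S_0(τ)=39/88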